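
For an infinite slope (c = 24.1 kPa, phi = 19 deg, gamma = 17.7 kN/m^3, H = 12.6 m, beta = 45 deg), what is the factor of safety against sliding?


Result: 0.56

Derivation:
Using Fs = c / (gamma*H*sin(beta)*cos(beta)) + tan(phi)/tan(beta)
Cohesion contribution = 24.1 / (17.7*12.6*sin(45)*cos(45))
Cohesion contribution = 0.216124
Friction contribution = tan(19)/tan(45) = 0.344328
Fs = 0.216124 + 0.344328
Fs = 0.56


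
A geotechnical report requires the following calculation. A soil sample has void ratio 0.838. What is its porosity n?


Result: 0.4559

Derivation:
Using the relation n = e / (1 + e)
n = 0.838 / (1 + 0.838)
n = 0.838 / 1.838
n = 0.4559


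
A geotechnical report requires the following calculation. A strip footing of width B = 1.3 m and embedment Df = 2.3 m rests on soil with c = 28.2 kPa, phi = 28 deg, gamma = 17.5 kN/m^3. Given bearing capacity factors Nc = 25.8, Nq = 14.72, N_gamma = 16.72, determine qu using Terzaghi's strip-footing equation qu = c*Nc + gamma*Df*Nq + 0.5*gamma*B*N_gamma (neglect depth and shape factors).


Compute qu = c*Nc + gamma*Df*Nq + 0.5*gamma*B*N_gamma
Term 1: 28.2 * 25.8 = 727.56
Term 2: 17.5 * 2.3 * 14.72 = 592.48
Term 3: 0.5 * 17.5 * 1.3 * 16.72 = 190.19
qu = 727.56 + 592.48 + 190.19
qu = 1510.23 kPa


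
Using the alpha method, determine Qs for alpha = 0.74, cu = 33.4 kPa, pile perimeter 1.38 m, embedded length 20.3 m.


Using Qs = alpha * cu * perimeter * L
Qs = 0.74 * 33.4 * 1.38 * 20.3
Qs = 692.39 kN


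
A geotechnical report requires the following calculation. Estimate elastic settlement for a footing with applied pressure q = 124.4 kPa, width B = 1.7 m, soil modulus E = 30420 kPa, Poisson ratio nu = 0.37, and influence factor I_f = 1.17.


Using Se = q * B * (1 - nu^2) * I_f / E
1 - nu^2 = 1 - 0.37^2 = 0.8631
Se = 124.4 * 1.7 * 0.8631 * 1.17 / 30420
Se = 0.007020 m
Convert to mm: Se = 0.007020 * 1000 = 7.02 mm


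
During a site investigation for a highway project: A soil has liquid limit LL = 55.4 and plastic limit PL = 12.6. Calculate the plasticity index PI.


Result: 42.8

Derivation:
Using PI = LL - PL
PI = 55.4 - 12.6
PI = 42.8


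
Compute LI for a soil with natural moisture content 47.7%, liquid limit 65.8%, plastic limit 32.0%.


Result: 0.464

Derivation:
First compute the plasticity index:
PI = LL - PL = 65.8 - 32.0 = 33.8
Then compute the liquidity index:
LI = (w - PL) / PI
LI = (47.7 - 32.0) / 33.8
LI = 0.464


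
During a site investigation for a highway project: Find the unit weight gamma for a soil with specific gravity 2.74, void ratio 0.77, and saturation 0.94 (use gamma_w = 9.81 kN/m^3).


Using gamma = gamma_w * (Gs + S*e) / (1 + e)
Numerator: Gs + S*e = 2.74 + 0.94*0.77 = 3.4638
Denominator: 1 + e = 1 + 0.77 = 1.77
gamma = 9.81 * 3.4638 / 1.77
gamma = 19.198 kN/m^3


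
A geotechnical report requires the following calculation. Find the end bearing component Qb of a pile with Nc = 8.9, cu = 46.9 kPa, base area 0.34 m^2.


Result: 141.92 kN

Derivation:
Using Qb = Nc * cu * Ab
Qb = 8.9 * 46.9 * 0.34
Qb = 141.92 kN


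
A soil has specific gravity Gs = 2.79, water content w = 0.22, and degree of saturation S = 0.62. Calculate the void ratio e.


Using the relation e = Gs * w / S
e = 2.79 * 0.22 / 0.62
e = 0.99


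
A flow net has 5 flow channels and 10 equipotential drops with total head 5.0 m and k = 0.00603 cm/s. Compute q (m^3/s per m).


Convert k to m/s for unit consistency with H:
k = 0.00603 cm/s = 0.00603 / 100 m/s = 6.03e-05 m/s
Using q = k * H * Nf / Nd
Nf / Nd = 5 / 10 = 0.5
q = 6.03e-05 * 5.0 * 0.5
q = 0.0001507 m^3/s per m


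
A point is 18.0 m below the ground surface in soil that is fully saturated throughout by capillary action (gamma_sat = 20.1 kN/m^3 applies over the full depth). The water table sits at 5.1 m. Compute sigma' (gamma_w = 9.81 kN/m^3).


Total stress = gamma_sat * depth
sigma = 20.1 * 18.0 = 361.8 kPa
Pore water pressure u = gamma_w * (depth - d_wt)
u = 9.81 * (18.0 - 5.1) = 126.549 kPa
Effective stress = sigma - u
sigma' = 361.8 - 126.549 = 235.25 kPa


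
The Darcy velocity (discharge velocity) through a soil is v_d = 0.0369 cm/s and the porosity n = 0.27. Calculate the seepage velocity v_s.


Using v_s = v_d / n
v_s = 0.0369 / 0.27
v_s = 0.13667 cm/s


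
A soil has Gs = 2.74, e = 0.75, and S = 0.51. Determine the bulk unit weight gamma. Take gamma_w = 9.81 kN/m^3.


Using gamma = gamma_w * (Gs + S*e) / (1 + e)
Numerator: Gs + S*e = 2.74 + 0.51*0.75 = 3.1225
Denominator: 1 + e = 1 + 0.75 = 1.75
gamma = 9.81 * 3.1225 / 1.75
gamma = 17.504 kN/m^3


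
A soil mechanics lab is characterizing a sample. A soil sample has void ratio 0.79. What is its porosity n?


Result: 0.4413

Derivation:
Using the relation n = e / (1 + e)
n = 0.79 / (1 + 0.79)
n = 0.79 / 1.79
n = 0.4413


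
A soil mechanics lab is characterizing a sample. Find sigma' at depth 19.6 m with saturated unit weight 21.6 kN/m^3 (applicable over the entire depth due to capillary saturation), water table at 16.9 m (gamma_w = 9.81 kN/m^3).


Total stress = gamma_sat * depth
sigma = 21.6 * 19.6 = 423.36 kPa
Pore water pressure u = gamma_w * (depth - d_wt)
u = 9.81 * (19.6 - 16.9) = 26.487 kPa
Effective stress = sigma - u
sigma' = 423.36 - 26.487 = 396.87 kPa


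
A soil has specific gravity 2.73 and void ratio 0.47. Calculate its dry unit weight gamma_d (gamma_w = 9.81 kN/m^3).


Using gamma_d = Gs * gamma_w / (1 + e)
gamma_d = 2.73 * 9.81 / (1 + 0.47)
gamma_d = 2.73 * 9.81 / 1.47
gamma_d = 18.219 kN/m^3


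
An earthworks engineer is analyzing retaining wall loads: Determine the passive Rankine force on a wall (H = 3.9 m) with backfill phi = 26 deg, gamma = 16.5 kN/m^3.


Compute passive earth pressure coefficient:
Kp = tan^2(45 + phi/2) = tan^2(58.0) = 2.561071
Compute passive force:
Pp = 0.5 * Kp * gamma * H^2
Pp = 0.5 * 2.561071 * 16.5 * 3.9^2
Pp = 321.37 kN/m


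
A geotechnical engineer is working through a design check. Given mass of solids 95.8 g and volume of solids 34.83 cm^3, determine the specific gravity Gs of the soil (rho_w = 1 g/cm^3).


Using Gs = m_s / (V_s * rho_w)
Since rho_w = 1 g/cm^3:
Gs = 95.8 / 34.83
Gs = 2.751


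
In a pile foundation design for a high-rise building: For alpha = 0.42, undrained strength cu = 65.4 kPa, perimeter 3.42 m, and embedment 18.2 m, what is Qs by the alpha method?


Result: 1709.72 kN

Derivation:
Using Qs = alpha * cu * perimeter * L
Qs = 0.42 * 65.4 * 3.42 * 18.2
Qs = 1709.72 kN


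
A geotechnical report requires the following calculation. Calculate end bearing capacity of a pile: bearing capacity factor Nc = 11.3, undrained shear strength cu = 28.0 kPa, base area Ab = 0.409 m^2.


Result: 129.41 kN

Derivation:
Using Qb = Nc * cu * Ab
Qb = 11.3 * 28.0 * 0.409
Qb = 129.41 kN


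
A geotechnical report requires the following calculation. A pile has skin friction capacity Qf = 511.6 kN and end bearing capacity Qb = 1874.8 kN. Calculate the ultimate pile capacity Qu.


Result: 2386.4 kN

Derivation:
Using Qu = Qf + Qb
Qu = 511.6 + 1874.8
Qu = 2386.4 kN


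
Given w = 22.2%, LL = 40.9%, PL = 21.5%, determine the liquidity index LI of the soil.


Result: 0.036

Derivation:
First compute the plasticity index:
PI = LL - PL = 40.9 - 21.5 = 19.4
Then compute the liquidity index:
LI = (w - PL) / PI
LI = (22.2 - 21.5) / 19.4
LI = 0.036


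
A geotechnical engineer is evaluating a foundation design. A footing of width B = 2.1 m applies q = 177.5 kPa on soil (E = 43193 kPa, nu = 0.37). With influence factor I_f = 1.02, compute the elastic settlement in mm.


Result: 7.597 mm

Derivation:
Using Se = q * B * (1 - nu^2) * I_f / E
1 - nu^2 = 1 - 0.37^2 = 0.8631
Se = 177.5 * 2.1 * 0.8631 * 1.02 / 43193
Se = 0.007597 m
Convert to mm: Se = 0.007597 * 1000 = 7.597 mm


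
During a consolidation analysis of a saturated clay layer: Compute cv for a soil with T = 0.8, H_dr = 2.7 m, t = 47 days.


Result: 0.12409 m^2/day

Derivation:
Using cv = T * H_dr^2 / t
H_dr^2 = 2.7^2 = 7.29
cv = 0.8 * 7.29 / 47
cv = 0.12409 m^2/day


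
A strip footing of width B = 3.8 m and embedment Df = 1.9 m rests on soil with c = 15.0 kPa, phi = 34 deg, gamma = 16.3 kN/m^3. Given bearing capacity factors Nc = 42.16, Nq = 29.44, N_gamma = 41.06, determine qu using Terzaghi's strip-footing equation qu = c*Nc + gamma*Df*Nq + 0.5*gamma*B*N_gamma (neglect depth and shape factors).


Result: 2815.79 kPa

Derivation:
Compute qu = c*Nc + gamma*Df*Nq + 0.5*gamma*B*N_gamma
Term 1: 15.0 * 42.16 = 632.4
Term 2: 16.3 * 1.9 * 29.44 = 911.7568
Term 3: 0.5 * 16.3 * 3.8 * 41.06 = 1271.6282
qu = 632.4 + 911.7568 + 1271.6282
qu = 2815.79 kPa


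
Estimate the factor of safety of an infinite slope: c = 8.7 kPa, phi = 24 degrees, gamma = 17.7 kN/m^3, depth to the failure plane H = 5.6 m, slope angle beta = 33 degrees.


Using Fs = c / (gamma*H*sin(beta)*cos(beta)) + tan(phi)/tan(beta)
Cohesion contribution = 8.7 / (17.7*5.6*sin(33)*cos(33))
Cohesion contribution = 0.192158
Friction contribution = tan(24)/tan(33) = 0.685592
Fs = 0.192158 + 0.685592
Fs = 0.878


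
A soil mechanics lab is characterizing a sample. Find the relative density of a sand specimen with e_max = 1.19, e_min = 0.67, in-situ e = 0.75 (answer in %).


Result: 84.62 %

Derivation:
Using Dr = (e_max - e) / (e_max - e_min) * 100
e_max - e = 1.19 - 0.75 = 0.44
e_max - e_min = 1.19 - 0.67 = 0.52
Dr = 0.44 / 0.52 * 100
Dr = 84.62 %


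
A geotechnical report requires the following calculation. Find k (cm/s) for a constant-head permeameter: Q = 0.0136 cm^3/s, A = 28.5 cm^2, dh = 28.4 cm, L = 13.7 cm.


Result: 0.00023 cm/s

Derivation:
Compute hydraulic gradient:
i = dh / L = 28.4 / 13.7 = 2.07299
Then apply Darcy's law:
k = Q / (A * i)
k = 0.0136 / (28.5 * 2.07299)
k = 0.0136 / 59.0803
k = 0.00023 cm/s


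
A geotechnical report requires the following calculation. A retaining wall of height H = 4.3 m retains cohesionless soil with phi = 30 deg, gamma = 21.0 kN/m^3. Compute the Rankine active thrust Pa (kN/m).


Compute active earth pressure coefficient:
Ka = tan^2(45 - phi/2) = tan^2(30.0) = 0.333333
Compute active force:
Pa = 0.5 * Ka * gamma * H^2
Pa = 0.5 * 0.333333 * 21.0 * 4.3^2
Pa = 64.71 kN/m


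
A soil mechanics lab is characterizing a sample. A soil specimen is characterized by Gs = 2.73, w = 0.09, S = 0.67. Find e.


Result: 0.3667

Derivation:
Using the relation e = Gs * w / S
e = 2.73 * 0.09 / 0.67
e = 0.3667


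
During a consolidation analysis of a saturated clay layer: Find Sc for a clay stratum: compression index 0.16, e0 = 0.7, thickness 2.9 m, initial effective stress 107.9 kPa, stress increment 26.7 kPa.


Using Sc = Cc * H / (1 + e0) * log10((sigma0 + delta_sigma) / sigma0)
Stress ratio = (107.9 + 26.7) / 107.9 = 1.24745
log10(1.24745) = 0.0960236
Cc * H / (1 + e0) = 0.16 * 2.9 / (1 + 0.7) = 0.272941
Sc = 0.272941 * 0.0960236
Sc = 0.0262 m


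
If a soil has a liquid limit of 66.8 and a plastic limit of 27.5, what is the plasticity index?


Using PI = LL - PL
PI = 66.8 - 27.5
PI = 39.3


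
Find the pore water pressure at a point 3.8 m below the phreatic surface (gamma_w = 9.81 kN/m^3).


Using u = gamma_w * h_w
u = 9.81 * 3.8
u = 37.28 kPa


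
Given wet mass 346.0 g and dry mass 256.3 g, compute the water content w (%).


Using w = (m_wet - m_dry) / m_dry * 100
m_wet - m_dry = 346.0 - 256.3 = 89.7 g
w = 89.7 / 256.3 * 100
w = 35.0 %


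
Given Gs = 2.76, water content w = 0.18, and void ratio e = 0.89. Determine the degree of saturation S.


Using S = Gs * w / e
S = 2.76 * 0.18 / 0.89
S = 0.5582


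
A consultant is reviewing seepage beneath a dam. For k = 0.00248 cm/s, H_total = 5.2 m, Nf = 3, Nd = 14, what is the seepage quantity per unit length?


Result: 2.763e-05 m^3/s per m

Derivation:
Convert k to m/s for unit consistency with H:
k = 0.00248 cm/s = 0.00248 / 100 m/s = 2.48e-05 m/s
Using q = k * H * Nf / Nd
Nf / Nd = 3 / 14 = 0.2143
q = 2.48e-05 * 5.2 * 0.2143
q = 2.763e-05 m^3/s per m


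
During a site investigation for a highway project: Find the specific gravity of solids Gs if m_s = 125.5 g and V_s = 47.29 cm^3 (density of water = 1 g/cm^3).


Using Gs = m_s / (V_s * rho_w)
Since rho_w = 1 g/cm^3:
Gs = 125.5 / 47.29
Gs = 2.654


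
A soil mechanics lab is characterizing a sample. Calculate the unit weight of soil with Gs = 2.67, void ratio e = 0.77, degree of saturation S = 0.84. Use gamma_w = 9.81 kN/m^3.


Using gamma = gamma_w * (Gs + S*e) / (1 + e)
Numerator: Gs + S*e = 2.67 + 0.84*0.77 = 3.3168
Denominator: 1 + e = 1 + 0.77 = 1.77
gamma = 9.81 * 3.3168 / 1.77
gamma = 18.383 kN/m^3


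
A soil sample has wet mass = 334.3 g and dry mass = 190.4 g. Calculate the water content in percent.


Using w = (m_wet - m_dry) / m_dry * 100
m_wet - m_dry = 334.3 - 190.4 = 143.9 g
w = 143.9 / 190.4 * 100
w = 75.58 %


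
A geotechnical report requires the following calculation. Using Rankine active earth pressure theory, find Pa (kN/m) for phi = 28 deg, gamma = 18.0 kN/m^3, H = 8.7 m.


Compute active earth pressure coefficient:
Ka = tan^2(45 - phi/2) = tan^2(31.0) = 0.361033
Compute active force:
Pa = 0.5 * Ka * gamma * H^2
Pa = 0.5 * 0.361033 * 18.0 * 8.7^2
Pa = 245.94 kN/m


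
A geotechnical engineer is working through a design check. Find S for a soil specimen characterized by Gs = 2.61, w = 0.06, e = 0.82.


Using S = Gs * w / e
S = 2.61 * 0.06 / 0.82
S = 0.191


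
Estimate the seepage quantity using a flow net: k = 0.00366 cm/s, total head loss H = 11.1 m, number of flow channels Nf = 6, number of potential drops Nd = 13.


Convert k to m/s for unit consistency with H:
k = 0.00366 cm/s = 0.00366 / 100 m/s = 3.66e-05 m/s
Using q = k * H * Nf / Nd
Nf / Nd = 6 / 13 = 0.4615
q = 3.66e-05 * 11.1 * 0.4615
q = 0.0001875 m^3/s per m


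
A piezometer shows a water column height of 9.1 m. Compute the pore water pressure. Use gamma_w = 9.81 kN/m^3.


Using u = gamma_w * h_w
u = 9.81 * 9.1
u = 89.27 kPa


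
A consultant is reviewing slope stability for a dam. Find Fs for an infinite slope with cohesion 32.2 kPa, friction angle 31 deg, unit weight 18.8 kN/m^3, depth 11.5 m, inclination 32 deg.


Result: 1.293

Derivation:
Using Fs = c / (gamma*H*sin(beta)*cos(beta)) + tan(phi)/tan(beta)
Cohesion contribution = 32.2 / (18.8*11.5*sin(32)*cos(32))
Cohesion contribution = 0.331413
Friction contribution = tan(31)/tan(32) = 0.961578
Fs = 0.331413 + 0.961578
Fs = 1.293


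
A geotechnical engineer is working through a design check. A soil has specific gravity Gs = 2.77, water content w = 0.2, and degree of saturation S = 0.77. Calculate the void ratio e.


Using the relation e = Gs * w / S
e = 2.77 * 0.2 / 0.77
e = 0.7195


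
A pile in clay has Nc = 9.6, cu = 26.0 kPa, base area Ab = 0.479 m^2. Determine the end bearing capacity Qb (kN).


Result: 119.56 kN

Derivation:
Using Qb = Nc * cu * Ab
Qb = 9.6 * 26.0 * 0.479
Qb = 119.56 kN


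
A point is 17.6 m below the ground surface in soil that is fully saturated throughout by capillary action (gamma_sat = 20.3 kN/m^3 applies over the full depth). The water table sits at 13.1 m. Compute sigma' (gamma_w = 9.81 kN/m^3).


Result: 313.14 kPa

Derivation:
Total stress = gamma_sat * depth
sigma = 20.3 * 17.6 = 357.28 kPa
Pore water pressure u = gamma_w * (depth - d_wt)
u = 9.81 * (17.6 - 13.1) = 44.145 kPa
Effective stress = sigma - u
sigma' = 357.28 - 44.145 = 313.14 kPa


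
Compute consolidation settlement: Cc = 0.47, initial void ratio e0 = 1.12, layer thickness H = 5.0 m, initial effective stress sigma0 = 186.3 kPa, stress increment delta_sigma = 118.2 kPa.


Using Sc = Cc * H / (1 + e0) * log10((sigma0 + delta_sigma) / sigma0)
Stress ratio = (186.3 + 118.2) / 186.3 = 1.63446
log10(1.63446) = 0.213374
Cc * H / (1 + e0) = 0.47 * 5.0 / (1 + 1.12) = 1.10849
Sc = 1.10849 * 0.213374
Sc = 0.2365 m


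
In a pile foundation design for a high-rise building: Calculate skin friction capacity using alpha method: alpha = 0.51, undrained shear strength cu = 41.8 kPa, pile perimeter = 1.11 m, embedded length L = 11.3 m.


Using Qs = alpha * cu * perimeter * L
Qs = 0.51 * 41.8 * 1.11 * 11.3
Qs = 267.39 kN


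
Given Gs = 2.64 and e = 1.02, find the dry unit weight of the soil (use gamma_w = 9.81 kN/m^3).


Result: 12.821 kN/m^3

Derivation:
Using gamma_d = Gs * gamma_w / (1 + e)
gamma_d = 2.64 * 9.81 / (1 + 1.02)
gamma_d = 2.64 * 9.81 / 2.02
gamma_d = 12.821 kN/m^3


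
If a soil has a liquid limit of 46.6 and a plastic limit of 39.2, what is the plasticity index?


Using PI = LL - PL
PI = 46.6 - 39.2
PI = 7.4


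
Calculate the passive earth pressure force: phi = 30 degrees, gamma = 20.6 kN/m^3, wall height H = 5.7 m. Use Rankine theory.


Compute passive earth pressure coefficient:
Kp = tan^2(45 + phi/2) = tan^2(60.0) = 3
Compute passive force:
Pp = 0.5 * Kp * gamma * H^2
Pp = 0.5 * 3 * 20.6 * 5.7^2
Pp = 1003.94 kN/m


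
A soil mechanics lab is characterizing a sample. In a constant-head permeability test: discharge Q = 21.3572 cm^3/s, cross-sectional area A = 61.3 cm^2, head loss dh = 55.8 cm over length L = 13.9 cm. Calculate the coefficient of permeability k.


Compute hydraulic gradient:
i = dh / L = 55.8 / 13.9 = 4.01439
Then apply Darcy's law:
k = Q / (A * i)
k = 21.3572 / (61.3 * 4.01439)
k = 21.3572 / 246.082
k = 0.086789 cm/s


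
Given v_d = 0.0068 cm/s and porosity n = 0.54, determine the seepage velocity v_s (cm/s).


Using v_s = v_d / n
v_s = 0.0068 / 0.54
v_s = 0.01259 cm/s


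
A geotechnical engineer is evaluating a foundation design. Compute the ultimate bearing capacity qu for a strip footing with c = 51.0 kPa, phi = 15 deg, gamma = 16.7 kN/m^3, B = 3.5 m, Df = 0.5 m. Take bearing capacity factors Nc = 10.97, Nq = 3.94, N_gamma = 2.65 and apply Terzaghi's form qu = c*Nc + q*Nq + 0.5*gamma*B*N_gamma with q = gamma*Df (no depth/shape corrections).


Result: 669.82 kPa

Derivation:
Compute qu = c*Nc + gamma*Df*Nq + 0.5*gamma*B*N_gamma
Term 1: 51.0 * 10.97 = 559.47
Term 2: 16.7 * 0.5 * 3.94 = 32.899
Term 3: 0.5 * 16.7 * 3.5 * 2.65 = 77.44625
qu = 559.47 + 32.899 + 77.44625
qu = 669.82 kPa


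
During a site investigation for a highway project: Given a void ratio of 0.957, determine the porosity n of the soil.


Result: 0.489

Derivation:
Using the relation n = e / (1 + e)
n = 0.957 / (1 + 0.957)
n = 0.957 / 1.957
n = 0.489


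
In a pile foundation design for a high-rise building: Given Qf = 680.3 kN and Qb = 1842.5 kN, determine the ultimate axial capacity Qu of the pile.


Using Qu = Qf + Qb
Qu = 680.3 + 1842.5
Qu = 2522.8 kN


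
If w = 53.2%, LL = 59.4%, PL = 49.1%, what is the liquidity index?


Result: 0.398

Derivation:
First compute the plasticity index:
PI = LL - PL = 59.4 - 49.1 = 10.3
Then compute the liquidity index:
LI = (w - PL) / PI
LI = (53.2 - 49.1) / 10.3
LI = 0.398


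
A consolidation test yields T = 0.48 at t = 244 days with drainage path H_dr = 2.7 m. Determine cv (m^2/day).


Result: 0.01434 m^2/day

Derivation:
Using cv = T * H_dr^2 / t
H_dr^2 = 2.7^2 = 7.29
cv = 0.48 * 7.29 / 244
cv = 0.01434 m^2/day


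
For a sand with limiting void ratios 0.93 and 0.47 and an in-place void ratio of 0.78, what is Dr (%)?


Using Dr = (e_max - e) / (e_max - e_min) * 100
e_max - e = 0.93 - 0.78 = 0.15
e_max - e_min = 0.93 - 0.47 = 0.46
Dr = 0.15 / 0.46 * 100
Dr = 32.61 %


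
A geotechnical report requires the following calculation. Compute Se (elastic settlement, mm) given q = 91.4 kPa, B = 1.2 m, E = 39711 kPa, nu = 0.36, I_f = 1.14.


Result: 2.741 mm

Derivation:
Using Se = q * B * (1 - nu^2) * I_f / E
1 - nu^2 = 1 - 0.36^2 = 0.8704
Se = 91.4 * 1.2 * 0.8704 * 1.14 / 39711
Se = 0.002741 m
Convert to mm: Se = 0.002741 * 1000 = 2.741 mm


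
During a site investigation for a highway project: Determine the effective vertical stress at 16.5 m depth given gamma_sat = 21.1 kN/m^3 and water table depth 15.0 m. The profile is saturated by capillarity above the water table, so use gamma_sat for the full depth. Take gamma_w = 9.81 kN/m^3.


Result: 333.44 kPa

Derivation:
Total stress = gamma_sat * depth
sigma = 21.1 * 16.5 = 348.15 kPa
Pore water pressure u = gamma_w * (depth - d_wt)
u = 9.81 * (16.5 - 15.0) = 14.715 kPa
Effective stress = sigma - u
sigma' = 348.15 - 14.715 = 333.44 kPa


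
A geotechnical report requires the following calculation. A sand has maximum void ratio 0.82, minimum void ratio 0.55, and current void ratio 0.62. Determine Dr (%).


Using Dr = (e_max - e) / (e_max - e_min) * 100
e_max - e = 0.82 - 0.62 = 0.2
e_max - e_min = 0.82 - 0.55 = 0.27
Dr = 0.2 / 0.27 * 100
Dr = 74.07 %


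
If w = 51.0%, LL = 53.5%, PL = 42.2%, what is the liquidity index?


First compute the plasticity index:
PI = LL - PL = 53.5 - 42.2 = 11.3
Then compute the liquidity index:
LI = (w - PL) / PI
LI = (51.0 - 42.2) / 11.3
LI = 0.779


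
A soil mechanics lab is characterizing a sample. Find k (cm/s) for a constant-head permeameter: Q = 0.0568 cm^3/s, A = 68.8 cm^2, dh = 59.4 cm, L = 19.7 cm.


Compute hydraulic gradient:
i = dh / L = 59.4 / 19.7 = 3.01523
Then apply Darcy's law:
k = Q / (A * i)
k = 0.0568 / (68.8 * 3.01523)
k = 0.0568 / 207.448
k = 0.000274 cm/s


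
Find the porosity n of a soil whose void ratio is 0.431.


Using the relation n = e / (1 + e)
n = 0.431 / (1 + 0.431)
n = 0.431 / 1.431
n = 0.3012


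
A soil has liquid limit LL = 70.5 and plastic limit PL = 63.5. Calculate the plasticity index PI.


Using PI = LL - PL
PI = 70.5 - 63.5
PI = 7.0


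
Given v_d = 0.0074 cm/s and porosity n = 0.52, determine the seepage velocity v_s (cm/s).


Result: 0.01423 cm/s

Derivation:
Using v_s = v_d / n
v_s = 0.0074 / 0.52
v_s = 0.01423 cm/s


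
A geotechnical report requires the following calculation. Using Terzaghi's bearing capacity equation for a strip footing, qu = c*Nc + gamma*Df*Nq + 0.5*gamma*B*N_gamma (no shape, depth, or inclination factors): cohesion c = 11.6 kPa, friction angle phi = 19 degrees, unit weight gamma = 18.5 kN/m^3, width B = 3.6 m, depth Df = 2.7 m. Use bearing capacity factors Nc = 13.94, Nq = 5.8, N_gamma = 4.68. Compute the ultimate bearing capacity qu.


Compute qu = c*Nc + gamma*Df*Nq + 0.5*gamma*B*N_gamma
Term 1: 11.6 * 13.94 = 161.704
Term 2: 18.5 * 2.7 * 5.8 = 289.71
Term 3: 0.5 * 18.5 * 3.6 * 4.68 = 155.844
qu = 161.704 + 289.71 + 155.844
qu = 607.26 kPa


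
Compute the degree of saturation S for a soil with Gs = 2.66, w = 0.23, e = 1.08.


Using S = Gs * w / e
S = 2.66 * 0.23 / 1.08
S = 0.5665


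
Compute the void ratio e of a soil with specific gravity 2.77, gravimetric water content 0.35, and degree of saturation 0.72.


Result: 1.3465

Derivation:
Using the relation e = Gs * w / S
e = 2.77 * 0.35 / 0.72
e = 1.3465


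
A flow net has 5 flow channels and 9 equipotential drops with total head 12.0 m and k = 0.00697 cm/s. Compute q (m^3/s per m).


Result: 0.0004647 m^3/s per m

Derivation:
Convert k to m/s for unit consistency with H:
k = 0.00697 cm/s = 0.00697 / 100 m/s = 6.97e-05 m/s
Using q = k * H * Nf / Nd
Nf / Nd = 5 / 9 = 0.5556
q = 6.97e-05 * 12.0 * 0.5556
q = 0.0004647 m^3/s per m


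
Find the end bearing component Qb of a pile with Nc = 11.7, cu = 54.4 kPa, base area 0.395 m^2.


Using Qb = Nc * cu * Ab
Qb = 11.7 * 54.4 * 0.395
Qb = 251.41 kN


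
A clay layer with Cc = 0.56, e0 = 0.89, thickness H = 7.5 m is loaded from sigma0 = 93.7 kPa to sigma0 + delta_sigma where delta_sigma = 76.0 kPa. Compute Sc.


Using Sc = Cc * H / (1 + e0) * log10((sigma0 + delta_sigma) / sigma0)
Stress ratio = (93.7 + 76.0) / 93.7 = 1.8111
log10(1.8111) = 0.257942
Cc * H / (1 + e0) = 0.56 * 7.5 / (1 + 0.89) = 2.22222
Sc = 2.22222 * 0.257942
Sc = 0.5732 m


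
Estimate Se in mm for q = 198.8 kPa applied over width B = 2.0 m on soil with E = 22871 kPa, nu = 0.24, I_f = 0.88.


Using Se = q * B * (1 - nu^2) * I_f / E
1 - nu^2 = 1 - 0.24^2 = 0.9424
Se = 198.8 * 2.0 * 0.9424 * 0.88 / 22871
Se = 0.014417 m
Convert to mm: Se = 0.014417 * 1000 = 14.417 mm


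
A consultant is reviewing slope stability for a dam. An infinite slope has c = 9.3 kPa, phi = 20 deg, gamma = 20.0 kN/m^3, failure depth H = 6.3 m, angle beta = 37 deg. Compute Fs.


Result: 0.637

Derivation:
Using Fs = c / (gamma*H*sin(beta)*cos(beta)) + tan(phi)/tan(beta)
Cohesion contribution = 9.3 / (20.0*6.3*sin(37)*cos(37))
Cohesion contribution = 0.153568
Friction contribution = tan(20)/tan(37) = 0.483005
Fs = 0.153568 + 0.483005
Fs = 0.637


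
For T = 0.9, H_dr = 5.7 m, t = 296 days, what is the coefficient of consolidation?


Result: 0.09879 m^2/day

Derivation:
Using cv = T * H_dr^2 / t
H_dr^2 = 5.7^2 = 32.49
cv = 0.9 * 32.49 / 296
cv = 0.09879 m^2/day


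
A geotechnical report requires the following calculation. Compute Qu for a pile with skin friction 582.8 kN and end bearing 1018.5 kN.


Using Qu = Qf + Qb
Qu = 582.8 + 1018.5
Qu = 1601.3 kN


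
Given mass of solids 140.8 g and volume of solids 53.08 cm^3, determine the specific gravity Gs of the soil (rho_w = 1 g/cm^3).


Result: 2.653

Derivation:
Using Gs = m_s / (V_s * rho_w)
Since rho_w = 1 g/cm^3:
Gs = 140.8 / 53.08
Gs = 2.653


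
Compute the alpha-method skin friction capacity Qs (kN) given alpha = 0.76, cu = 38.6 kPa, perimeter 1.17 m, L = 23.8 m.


Using Qs = alpha * cu * perimeter * L
Qs = 0.76 * 38.6 * 1.17 * 23.8
Qs = 816.89 kN


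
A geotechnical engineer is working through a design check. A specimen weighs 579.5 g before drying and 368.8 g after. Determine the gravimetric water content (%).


Using w = (m_wet - m_dry) / m_dry * 100
m_wet - m_dry = 579.5 - 368.8 = 210.7 g
w = 210.7 / 368.8 * 100
w = 57.13 %


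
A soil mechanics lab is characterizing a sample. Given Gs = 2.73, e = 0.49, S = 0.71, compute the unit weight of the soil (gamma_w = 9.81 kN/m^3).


Result: 20.265 kN/m^3

Derivation:
Using gamma = gamma_w * (Gs + S*e) / (1 + e)
Numerator: Gs + S*e = 2.73 + 0.71*0.49 = 3.0779
Denominator: 1 + e = 1 + 0.49 = 1.49
gamma = 9.81 * 3.0779 / 1.49
gamma = 20.265 kN/m^3


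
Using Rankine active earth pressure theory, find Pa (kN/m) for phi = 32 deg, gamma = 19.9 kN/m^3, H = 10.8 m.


Compute active earth pressure coefficient:
Ka = tan^2(45 - phi/2) = tan^2(29.0) = 0.307259
Compute active force:
Pa = 0.5 * Ka * gamma * H^2
Pa = 0.5 * 0.307259 * 19.9 * 10.8^2
Pa = 356.59 kN/m


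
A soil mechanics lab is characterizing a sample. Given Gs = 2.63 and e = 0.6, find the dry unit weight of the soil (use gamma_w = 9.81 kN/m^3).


Result: 16.125 kN/m^3

Derivation:
Using gamma_d = Gs * gamma_w / (1 + e)
gamma_d = 2.63 * 9.81 / (1 + 0.6)
gamma_d = 2.63 * 9.81 / 1.6
gamma_d = 16.125 kN/m^3


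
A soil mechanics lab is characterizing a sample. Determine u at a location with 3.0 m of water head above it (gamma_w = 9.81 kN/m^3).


Using u = gamma_w * h_w
u = 9.81 * 3.0
u = 29.43 kPa


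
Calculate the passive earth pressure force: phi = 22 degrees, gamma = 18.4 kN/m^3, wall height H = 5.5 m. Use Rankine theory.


Compute passive earth pressure coefficient:
Kp = tan^2(45 + phi/2) = tan^2(56.0) = 2.197987
Compute passive force:
Pp = 0.5 * Kp * gamma * H^2
Pp = 0.5 * 2.197987 * 18.4 * 5.5^2
Pp = 611.7 kN/m


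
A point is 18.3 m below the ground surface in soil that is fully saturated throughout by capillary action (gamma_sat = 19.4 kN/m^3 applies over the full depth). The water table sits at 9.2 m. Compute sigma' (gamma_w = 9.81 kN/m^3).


Result: 265.75 kPa

Derivation:
Total stress = gamma_sat * depth
sigma = 19.4 * 18.3 = 355.02 kPa
Pore water pressure u = gamma_w * (depth - d_wt)
u = 9.81 * (18.3 - 9.2) = 89.271 kPa
Effective stress = sigma - u
sigma' = 355.02 - 89.271 = 265.75 kPa


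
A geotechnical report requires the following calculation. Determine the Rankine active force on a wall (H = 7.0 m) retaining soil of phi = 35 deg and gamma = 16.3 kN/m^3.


Compute active earth pressure coefficient:
Ka = tan^2(45 - phi/2) = tan^2(27.5) = 0.27099
Compute active force:
Pa = 0.5 * Ka * gamma * H^2
Pa = 0.5 * 0.27099 * 16.3 * 7.0^2
Pa = 108.22 kN/m


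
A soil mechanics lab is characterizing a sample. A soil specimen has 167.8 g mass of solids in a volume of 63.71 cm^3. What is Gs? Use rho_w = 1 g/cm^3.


Using Gs = m_s / (V_s * rho_w)
Since rho_w = 1 g/cm^3:
Gs = 167.8 / 63.71
Gs = 2.634


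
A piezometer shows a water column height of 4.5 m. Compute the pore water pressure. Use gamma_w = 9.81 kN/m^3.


Result: 44.15 kPa

Derivation:
Using u = gamma_w * h_w
u = 9.81 * 4.5
u = 44.15 kPa


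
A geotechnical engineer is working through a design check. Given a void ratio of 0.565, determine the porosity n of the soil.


Using the relation n = e / (1 + e)
n = 0.565 / (1 + 0.565)
n = 0.565 / 1.565
n = 0.361


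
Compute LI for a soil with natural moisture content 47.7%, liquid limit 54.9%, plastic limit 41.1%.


First compute the plasticity index:
PI = LL - PL = 54.9 - 41.1 = 13.8
Then compute the liquidity index:
LI = (w - PL) / PI
LI = (47.7 - 41.1) / 13.8
LI = 0.478


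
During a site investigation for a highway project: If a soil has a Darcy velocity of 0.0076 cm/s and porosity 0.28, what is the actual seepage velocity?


Result: 0.02714 cm/s

Derivation:
Using v_s = v_d / n
v_s = 0.0076 / 0.28
v_s = 0.02714 cm/s


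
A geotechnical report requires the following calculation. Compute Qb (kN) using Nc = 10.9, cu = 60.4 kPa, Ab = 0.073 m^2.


Using Qb = Nc * cu * Ab
Qb = 10.9 * 60.4 * 0.073
Qb = 48.06 kN


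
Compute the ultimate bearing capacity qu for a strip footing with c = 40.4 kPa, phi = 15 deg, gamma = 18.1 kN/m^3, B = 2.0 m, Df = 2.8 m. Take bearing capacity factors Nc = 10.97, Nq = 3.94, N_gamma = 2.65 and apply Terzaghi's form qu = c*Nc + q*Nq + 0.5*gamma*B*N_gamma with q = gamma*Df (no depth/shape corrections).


Result: 690.83 kPa

Derivation:
Compute qu = c*Nc + gamma*Df*Nq + 0.5*gamma*B*N_gamma
Term 1: 40.4 * 10.97 = 443.188
Term 2: 18.1 * 2.8 * 3.94 = 199.6792
Term 3: 0.5 * 18.1 * 2.0 * 2.65 = 47.965
qu = 443.188 + 199.6792 + 47.965
qu = 690.83 kPa


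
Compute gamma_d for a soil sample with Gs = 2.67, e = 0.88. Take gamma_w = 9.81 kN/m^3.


Result: 13.932 kN/m^3

Derivation:
Using gamma_d = Gs * gamma_w / (1 + e)
gamma_d = 2.67 * 9.81 / (1 + 0.88)
gamma_d = 2.67 * 9.81 / 1.88
gamma_d = 13.932 kN/m^3


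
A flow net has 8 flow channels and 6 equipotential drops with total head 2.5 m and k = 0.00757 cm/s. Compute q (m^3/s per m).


Result: 0.0002523 m^3/s per m

Derivation:
Convert k to m/s for unit consistency with H:
k = 0.00757 cm/s = 0.00757 / 100 m/s = 7.57e-05 m/s
Using q = k * H * Nf / Nd
Nf / Nd = 8 / 6 = 1.3333
q = 7.57e-05 * 2.5 * 1.3333
q = 0.0002523 m^3/s per m


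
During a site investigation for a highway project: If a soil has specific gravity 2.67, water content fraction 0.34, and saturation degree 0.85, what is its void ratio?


Using the relation e = Gs * w / S
e = 2.67 * 0.34 / 0.85
e = 1.068


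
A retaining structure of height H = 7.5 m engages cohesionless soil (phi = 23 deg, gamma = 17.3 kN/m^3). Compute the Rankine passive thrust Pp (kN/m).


Result: 1110.64 kN/m

Derivation:
Compute passive earth pressure coefficient:
Kp = tan^2(45 + phi/2) = tan^2(56.5) = 2.282623
Compute passive force:
Pp = 0.5 * Kp * gamma * H^2
Pp = 0.5 * 2.282623 * 17.3 * 7.5^2
Pp = 1110.64 kN/m


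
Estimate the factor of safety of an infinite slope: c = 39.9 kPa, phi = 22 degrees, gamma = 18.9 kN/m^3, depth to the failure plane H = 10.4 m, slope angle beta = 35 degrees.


Using Fs = c / (gamma*H*sin(beta)*cos(beta)) + tan(phi)/tan(beta)
Cohesion contribution = 39.9 / (18.9*10.4*sin(35)*cos(35))
Cohesion contribution = 0.432038
Friction contribution = tan(22)/tan(35) = 0.577009
Fs = 0.432038 + 0.577009
Fs = 1.009


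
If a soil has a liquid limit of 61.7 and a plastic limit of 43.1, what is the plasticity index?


Result: 18.6

Derivation:
Using PI = LL - PL
PI = 61.7 - 43.1
PI = 18.6


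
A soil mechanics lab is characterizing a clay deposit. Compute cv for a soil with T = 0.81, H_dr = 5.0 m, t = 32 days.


Using cv = T * H_dr^2 / t
H_dr^2 = 5.0^2 = 25.0
cv = 0.81 * 25.0 / 32
cv = 0.63281 m^2/day


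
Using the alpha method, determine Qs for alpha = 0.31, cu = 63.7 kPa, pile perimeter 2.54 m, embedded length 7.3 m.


Result: 366.15 kN

Derivation:
Using Qs = alpha * cu * perimeter * L
Qs = 0.31 * 63.7 * 2.54 * 7.3
Qs = 366.15 kN


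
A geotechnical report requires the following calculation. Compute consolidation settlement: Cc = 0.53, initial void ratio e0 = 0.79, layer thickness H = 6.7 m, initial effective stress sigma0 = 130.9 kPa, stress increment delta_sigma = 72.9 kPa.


Using Sc = Cc * H / (1 + e0) * log10((sigma0 + delta_sigma) / sigma0)
Stress ratio = (130.9 + 72.9) / 130.9 = 1.55691
log10(1.55691) = 0.192265
Cc * H / (1 + e0) = 0.53 * 6.7 / (1 + 0.79) = 1.9838
Sc = 1.9838 * 0.192265
Sc = 0.3814 m


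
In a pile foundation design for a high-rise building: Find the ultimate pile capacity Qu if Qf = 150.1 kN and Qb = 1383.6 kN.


Using Qu = Qf + Qb
Qu = 150.1 + 1383.6
Qu = 1533.7 kN


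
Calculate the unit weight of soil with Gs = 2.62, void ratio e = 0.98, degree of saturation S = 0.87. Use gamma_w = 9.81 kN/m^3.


Result: 17.205 kN/m^3

Derivation:
Using gamma = gamma_w * (Gs + S*e) / (1 + e)
Numerator: Gs + S*e = 2.62 + 0.87*0.98 = 3.4726
Denominator: 1 + e = 1 + 0.98 = 1.98
gamma = 9.81 * 3.4726 / 1.98
gamma = 17.205 kN/m^3


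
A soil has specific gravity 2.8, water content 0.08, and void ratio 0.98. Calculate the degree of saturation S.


Result: 0.2286

Derivation:
Using S = Gs * w / e
S = 2.8 * 0.08 / 0.98
S = 0.2286


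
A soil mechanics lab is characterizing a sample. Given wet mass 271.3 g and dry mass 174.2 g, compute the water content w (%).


Using w = (m_wet - m_dry) / m_dry * 100
m_wet - m_dry = 271.3 - 174.2 = 97.1 g
w = 97.1 / 174.2 * 100
w = 55.74 %


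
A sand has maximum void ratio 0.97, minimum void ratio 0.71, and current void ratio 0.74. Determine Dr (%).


Using Dr = (e_max - e) / (e_max - e_min) * 100
e_max - e = 0.97 - 0.74 = 0.23
e_max - e_min = 0.97 - 0.71 = 0.26
Dr = 0.23 / 0.26 * 100
Dr = 88.46 %


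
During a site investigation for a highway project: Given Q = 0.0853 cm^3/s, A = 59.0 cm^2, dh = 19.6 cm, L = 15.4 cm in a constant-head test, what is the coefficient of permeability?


Result: 0.001136 cm/s

Derivation:
Compute hydraulic gradient:
i = dh / L = 19.6 / 15.4 = 1.27273
Then apply Darcy's law:
k = Q / (A * i)
k = 0.0853 / (59.0 * 1.27273)
k = 0.0853 / 75.0909
k = 0.001136 cm/s


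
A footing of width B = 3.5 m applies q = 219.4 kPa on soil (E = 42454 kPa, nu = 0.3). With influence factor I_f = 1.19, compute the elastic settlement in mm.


Using Se = q * B * (1 - nu^2) * I_f / E
1 - nu^2 = 1 - 0.3^2 = 0.91
Se = 219.4 * 3.5 * 0.91 * 1.19 / 42454
Se = 0.019587 m
Convert to mm: Se = 0.019587 * 1000 = 19.587 mm


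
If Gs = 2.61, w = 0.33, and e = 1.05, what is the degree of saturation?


Using S = Gs * w / e
S = 2.61 * 0.33 / 1.05
S = 0.8203


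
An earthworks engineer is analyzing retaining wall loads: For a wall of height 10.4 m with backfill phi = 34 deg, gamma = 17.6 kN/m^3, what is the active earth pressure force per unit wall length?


Compute active earth pressure coefficient:
Ka = tan^2(45 - phi/2) = tan^2(28.0) = 0.282715
Compute active force:
Pa = 0.5 * Ka * gamma * H^2
Pa = 0.5 * 0.282715 * 17.6 * 10.4^2
Pa = 269.09 kN/m


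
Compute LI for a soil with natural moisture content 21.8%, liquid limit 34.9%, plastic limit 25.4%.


First compute the plasticity index:
PI = LL - PL = 34.9 - 25.4 = 9.5
Then compute the liquidity index:
LI = (w - PL) / PI
LI = (21.8 - 25.4) / 9.5
LI = -0.379


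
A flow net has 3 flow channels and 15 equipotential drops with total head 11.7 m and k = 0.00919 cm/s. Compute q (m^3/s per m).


Result: 0.000215 m^3/s per m

Derivation:
Convert k to m/s for unit consistency with H:
k = 0.00919 cm/s = 0.00919 / 100 m/s = 9.19e-05 m/s
Using q = k * H * Nf / Nd
Nf / Nd = 3 / 15 = 0.2
q = 9.19e-05 * 11.7 * 0.2
q = 0.000215 m^3/s per m


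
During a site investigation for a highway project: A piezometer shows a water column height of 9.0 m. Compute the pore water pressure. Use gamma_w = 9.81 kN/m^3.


Result: 88.29 kPa

Derivation:
Using u = gamma_w * h_w
u = 9.81 * 9.0
u = 88.29 kPa


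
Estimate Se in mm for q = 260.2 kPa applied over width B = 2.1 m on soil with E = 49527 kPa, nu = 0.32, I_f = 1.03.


Using Se = q * B * (1 - nu^2) * I_f / E
1 - nu^2 = 1 - 0.32^2 = 0.8976
Se = 260.2 * 2.1 * 0.8976 * 1.03 / 49527
Se = 0.010200 m
Convert to mm: Se = 0.010200 * 1000 = 10.2 mm


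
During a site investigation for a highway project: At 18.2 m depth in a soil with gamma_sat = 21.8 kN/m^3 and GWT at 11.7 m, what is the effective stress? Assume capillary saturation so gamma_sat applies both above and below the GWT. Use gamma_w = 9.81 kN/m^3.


Result: 333.0 kPa

Derivation:
Total stress = gamma_sat * depth
sigma = 21.8 * 18.2 = 396.76 kPa
Pore water pressure u = gamma_w * (depth - d_wt)
u = 9.81 * (18.2 - 11.7) = 63.765 kPa
Effective stress = sigma - u
sigma' = 396.76 - 63.765 = 333.0 kPa


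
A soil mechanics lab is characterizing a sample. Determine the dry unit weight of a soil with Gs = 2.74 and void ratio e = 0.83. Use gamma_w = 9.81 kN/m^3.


Using gamma_d = Gs * gamma_w / (1 + e)
gamma_d = 2.74 * 9.81 / (1 + 0.83)
gamma_d = 2.74 * 9.81 / 1.83
gamma_d = 14.688 kN/m^3


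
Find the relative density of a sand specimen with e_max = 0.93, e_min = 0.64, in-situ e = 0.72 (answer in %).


Result: 72.41 %

Derivation:
Using Dr = (e_max - e) / (e_max - e_min) * 100
e_max - e = 0.93 - 0.72 = 0.21
e_max - e_min = 0.93 - 0.64 = 0.29
Dr = 0.21 / 0.29 * 100
Dr = 72.41 %


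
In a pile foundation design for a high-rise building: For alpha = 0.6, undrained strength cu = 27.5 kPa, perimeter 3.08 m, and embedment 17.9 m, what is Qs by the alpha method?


Result: 909.68 kN

Derivation:
Using Qs = alpha * cu * perimeter * L
Qs = 0.6 * 27.5 * 3.08 * 17.9
Qs = 909.68 kN


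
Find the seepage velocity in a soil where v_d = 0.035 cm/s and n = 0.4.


Using v_s = v_d / n
v_s = 0.035 / 0.4
v_s = 0.0875 cm/s


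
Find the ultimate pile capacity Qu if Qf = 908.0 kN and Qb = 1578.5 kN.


Using Qu = Qf + Qb
Qu = 908.0 + 1578.5
Qu = 2486.5 kN


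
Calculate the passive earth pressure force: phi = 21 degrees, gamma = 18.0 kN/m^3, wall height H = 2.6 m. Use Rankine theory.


Result: 128.8 kN/m

Derivation:
Compute passive earth pressure coefficient:
Kp = tan^2(45 + phi/2) = tan^2(55.5) = 2.117051
Compute passive force:
Pp = 0.5 * Kp * gamma * H^2
Pp = 0.5 * 2.117051 * 18.0 * 2.6^2
Pp = 128.8 kN/m


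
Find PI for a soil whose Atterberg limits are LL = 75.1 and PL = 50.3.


Result: 24.8

Derivation:
Using PI = LL - PL
PI = 75.1 - 50.3
PI = 24.8


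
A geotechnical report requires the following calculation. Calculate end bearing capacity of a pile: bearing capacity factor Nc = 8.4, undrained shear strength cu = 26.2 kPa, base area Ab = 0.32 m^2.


Using Qb = Nc * cu * Ab
Qb = 8.4 * 26.2 * 0.32
Qb = 70.43 kN


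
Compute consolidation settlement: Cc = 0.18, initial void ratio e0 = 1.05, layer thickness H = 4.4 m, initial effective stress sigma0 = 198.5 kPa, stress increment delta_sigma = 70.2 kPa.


Result: 0.0508 m

Derivation:
Using Sc = Cc * H / (1 + e0) * log10((sigma0 + delta_sigma) / sigma0)
Stress ratio = (198.5 + 70.2) / 198.5 = 1.35365
log10(1.35365) = 0.131507
Cc * H / (1 + e0) = 0.18 * 4.4 / (1 + 1.05) = 0.386341
Sc = 0.386341 * 0.131507
Sc = 0.0508 m


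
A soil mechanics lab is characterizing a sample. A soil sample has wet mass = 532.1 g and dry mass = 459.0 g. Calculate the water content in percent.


Using w = (m_wet - m_dry) / m_dry * 100
m_wet - m_dry = 532.1 - 459.0 = 73.1 g
w = 73.1 / 459.0 * 100
w = 15.93 %
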